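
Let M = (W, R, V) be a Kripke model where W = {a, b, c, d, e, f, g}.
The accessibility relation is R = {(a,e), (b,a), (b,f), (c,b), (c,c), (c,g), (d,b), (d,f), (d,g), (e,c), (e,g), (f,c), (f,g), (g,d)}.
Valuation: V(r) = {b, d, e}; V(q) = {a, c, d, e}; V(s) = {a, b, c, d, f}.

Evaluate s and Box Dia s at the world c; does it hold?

Yes

At c: s is true, Box Dia s is true, so s and Box Dia s is true.
  At c: Box Dia s requires Dia s at every successor {b, c, g}.
      At b: Dia s requires s at some successor in {a, f}.
        s holds at a, so Dia s is true at b.
      At c: Dia s requires s at some successor in {b, c, g}.
        s holds at b, so Dia s is true at c.
      At g: Dia s requires s at some successor in {d}.
        s holds at d, so Dia s is true at g.
  So Box Dia s is true at c.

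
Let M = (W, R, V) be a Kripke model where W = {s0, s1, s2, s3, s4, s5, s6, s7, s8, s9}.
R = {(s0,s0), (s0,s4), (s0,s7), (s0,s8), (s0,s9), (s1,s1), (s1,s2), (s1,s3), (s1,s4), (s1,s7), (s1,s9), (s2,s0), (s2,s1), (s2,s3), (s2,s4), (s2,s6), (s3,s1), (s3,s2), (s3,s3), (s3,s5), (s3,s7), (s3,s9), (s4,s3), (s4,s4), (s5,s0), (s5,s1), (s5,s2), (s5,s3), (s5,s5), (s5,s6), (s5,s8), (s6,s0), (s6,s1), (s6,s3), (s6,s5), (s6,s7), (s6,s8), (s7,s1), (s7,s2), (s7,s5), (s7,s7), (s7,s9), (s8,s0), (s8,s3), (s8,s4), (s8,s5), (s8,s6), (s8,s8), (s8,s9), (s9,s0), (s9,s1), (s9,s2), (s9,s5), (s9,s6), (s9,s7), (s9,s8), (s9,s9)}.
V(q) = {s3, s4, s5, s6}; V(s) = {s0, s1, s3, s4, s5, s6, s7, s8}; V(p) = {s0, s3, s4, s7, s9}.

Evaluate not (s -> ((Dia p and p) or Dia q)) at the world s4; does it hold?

At s4: s -> ((Dia p and p) or Dia q) is true, so not (s -> ((Dia p and p) or Dia q)) is false.
  At s4: s is true, (Dia p and p) or Dia q is true, so s -> ((Dia p and p) or Dia q) is true.
    At s4: Dia p and p is true, Dia q is true, so (Dia p and p) or Dia q is true.
      At s4: Dia p is true, p is true, so Dia p and p is true.
      At s4: Dia q requires q at some successor in {s3, s4}.
        q holds at s3, so Dia q is true at s4.

No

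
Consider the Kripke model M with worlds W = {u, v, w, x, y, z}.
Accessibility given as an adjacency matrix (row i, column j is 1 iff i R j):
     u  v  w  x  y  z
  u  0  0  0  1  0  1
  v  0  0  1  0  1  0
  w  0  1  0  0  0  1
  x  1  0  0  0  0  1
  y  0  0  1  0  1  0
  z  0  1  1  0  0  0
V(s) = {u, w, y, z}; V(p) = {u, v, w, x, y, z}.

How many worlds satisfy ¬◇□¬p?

6

Recall that □ψ holds at a world iff ψ holds at every accessible world, and ◇ψ holds iff ψ holds at some accessible world.
Let φ = ¬◇□¬p. Evaluate φ at each world:
  u (successors {x, z}): φ is true.
  v (successors {w, y}): φ is true.
  w (successors {v, z}): φ is true.
  x (successors {u, z}): φ is true.
  y (successors {w, y}): φ is true.
  z (successors {v, w}): φ is true.
For instance, at z:
  At z: ◇□¬p is false, so ¬◇□¬p is true.
    At z: ◇□¬p requires □¬p at some successor in {v, w}.
      At v: □¬p is false.
      At w: □¬p is false.
    So ◇□¬p is false at z.
Satisfying worlds: {u, v, w, x, y, z}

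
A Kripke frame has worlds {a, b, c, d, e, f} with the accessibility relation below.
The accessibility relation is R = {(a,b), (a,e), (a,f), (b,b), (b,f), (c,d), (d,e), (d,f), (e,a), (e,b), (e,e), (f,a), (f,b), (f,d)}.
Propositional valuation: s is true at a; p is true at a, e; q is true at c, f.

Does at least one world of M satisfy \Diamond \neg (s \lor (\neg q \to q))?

Yes

Let φ = \Diamond \neg (s \lor (\neg q \to q)). Evaluate φ at each world:
  a (successors {b, e, f}): φ is true.
  b (successors {b, f}): φ is true.
  c (successors {d}): φ is true.
  d (successors {e, f}): φ is true.
  e (successors {a, b, e}): φ is true.
  f (successors {a, b, d}): φ is true.
Detail at a (witness):
  At a: \Diamond \neg (s \lor (\neg q \to q)) requires \neg (s \lor (\neg q \to q)) at some successor in {b, e, f}.
    \neg (s \lor (\neg q \to q)) holds at b, so \Diamond \neg (s \lor (\neg q \to q)) is true at a.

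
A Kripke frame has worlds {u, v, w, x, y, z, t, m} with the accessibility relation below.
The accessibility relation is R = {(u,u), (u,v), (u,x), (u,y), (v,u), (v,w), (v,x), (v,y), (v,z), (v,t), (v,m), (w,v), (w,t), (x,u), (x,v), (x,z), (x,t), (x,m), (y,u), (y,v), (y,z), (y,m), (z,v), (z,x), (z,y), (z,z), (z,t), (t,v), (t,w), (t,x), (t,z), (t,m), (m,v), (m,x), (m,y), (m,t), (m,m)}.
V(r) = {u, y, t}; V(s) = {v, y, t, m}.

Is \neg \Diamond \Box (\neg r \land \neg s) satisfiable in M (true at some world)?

Yes

Let φ = \neg \Diamond \Box (\neg r \land \neg s). Evaluate φ at each world:
  u (successors {u, v, x, y}): φ is true.
  v (successors {u, w, x, y, z, t, m}): φ is true.
  w (successors {v, t}): φ is true.
  x (successors {u, v, z, t, m}): φ is true.
  y (successors {u, v, z, m}): φ is true.
  z (successors {v, x, y, z, t}): φ is true.
  t (successors {v, w, x, z, m}): φ is true.
  m (successors {v, x, y, t, m}): φ is true.
Detail at u (witness):
  At u: \Diamond \Box (\neg r \land \neg s) is false, so \neg \Diamond \Box (\neg r \land \neg s) is true.
    At u: \Diamond \Box (\neg r \land \neg s) requires \Box (\neg r \land \neg s) at some successor in {u, v, x, y}.
      At u: \Box (\neg r \land \neg s) is false.
      At v: \Box (\neg r \land \neg s) is false.
      At x: \Box (\neg r \land \neg s) is false.
      At y: \Box (\neg r \land \neg s) is false.
    So \Diamond \Box (\neg r \land \neg s) is false at u.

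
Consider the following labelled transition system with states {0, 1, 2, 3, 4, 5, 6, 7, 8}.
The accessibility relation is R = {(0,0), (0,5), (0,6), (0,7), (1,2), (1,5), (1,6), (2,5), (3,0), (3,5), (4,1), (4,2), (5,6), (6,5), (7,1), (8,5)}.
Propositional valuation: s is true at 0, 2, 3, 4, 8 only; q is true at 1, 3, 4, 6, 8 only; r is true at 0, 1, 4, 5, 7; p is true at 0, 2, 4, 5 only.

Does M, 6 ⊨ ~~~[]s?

Recall that []ψ holds at a world iff ψ holds at every accessible world, and <>ψ holds iff ψ holds at some accessible world.
At 6: ~~[]s is false, so ~~~[]s is true.
  At 6: ~[]s is true, so ~~[]s is false.
    At 6: []s is false, so ~[]s is true.
      At 6: []s requires s at every successor {5}.
        s fails at 5, so []s is false at 6.

Yes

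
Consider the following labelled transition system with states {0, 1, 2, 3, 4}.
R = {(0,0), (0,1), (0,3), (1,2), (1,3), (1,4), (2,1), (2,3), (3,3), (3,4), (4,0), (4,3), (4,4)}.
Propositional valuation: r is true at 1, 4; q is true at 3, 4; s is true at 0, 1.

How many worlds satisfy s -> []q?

Let φ = s -> []q. Evaluate φ at each world:
  0 (successors {0, 1, 3}): φ is false.
  1 (successors {2, 3, 4}): φ is false.
  2 (successors {1, 3}): φ is true.
  3 (successors {3, 4}): φ is true.
  4 (successors {0, 3, 4}): φ is true.
For instance, at 0:
  At 0: s is true, []q is false, so s -> []q is false.
    At 0: []q requires q at every successor {0, 1, 3}.
      q fails at 0, so []q is false at 0.
Satisfying worlds: {2, 3, 4}

3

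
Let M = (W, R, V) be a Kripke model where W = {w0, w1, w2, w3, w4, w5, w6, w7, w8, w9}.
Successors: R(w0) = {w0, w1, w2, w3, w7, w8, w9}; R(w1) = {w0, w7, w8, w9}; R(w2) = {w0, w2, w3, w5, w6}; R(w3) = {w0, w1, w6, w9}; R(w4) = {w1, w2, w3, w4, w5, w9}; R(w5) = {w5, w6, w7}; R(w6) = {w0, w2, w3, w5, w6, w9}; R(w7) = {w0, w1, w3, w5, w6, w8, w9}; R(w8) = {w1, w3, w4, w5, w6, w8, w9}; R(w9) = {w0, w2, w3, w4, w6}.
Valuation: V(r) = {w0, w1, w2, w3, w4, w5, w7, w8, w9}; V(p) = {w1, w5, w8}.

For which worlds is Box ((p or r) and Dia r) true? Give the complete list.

w0, w1, w4

Let φ = Box ((p or r) and Dia r). Evaluate φ at each world:
  w0 (successors {w0, w1, w2, w3, w7, w8, w9}): φ is true.
  w1 (successors {w0, w7, w8, w9}): φ is true.
  w2 (successors {w0, w2, w3, w5, w6}): φ is false.
  w3 (successors {w0, w1, w6, w9}): φ is false.
  w4 (successors {w1, w2, w3, w4, w5, w9}): φ is true.
  w5 (successors {w5, w6, w7}): φ is false.
  w6 (successors {w0, w2, w3, w5, w6, w9}): φ is false.
  w7 (successors {w0, w1, w3, w5, w6, w8, w9}): φ is false.
  w8 (successors {w1, w3, w4, w5, w6, w8, w9}): φ is false.
  w9 (successors {w0, w2, w3, w4, w6}): φ is false.
For instance, at w4:
  At w4: Box ((p or r) and Dia r) requires (p or r) and Dia r at every successor {w1, w2, w3, w4, w5, w9}.
    At w1: (p or r) and Dia r is true.
    At w2: (p or r) and Dia r is true.
    At w3: (p or r) and Dia r is true.
    At w4: (p or r) and Dia r is true.
    At w5: (p or r) and Dia r is true.
    At w9: (p or r) and Dia r is true.
  So Box ((p or r) and Dia r) is true at w4.
Satisfying worlds: {w0, w1, w4}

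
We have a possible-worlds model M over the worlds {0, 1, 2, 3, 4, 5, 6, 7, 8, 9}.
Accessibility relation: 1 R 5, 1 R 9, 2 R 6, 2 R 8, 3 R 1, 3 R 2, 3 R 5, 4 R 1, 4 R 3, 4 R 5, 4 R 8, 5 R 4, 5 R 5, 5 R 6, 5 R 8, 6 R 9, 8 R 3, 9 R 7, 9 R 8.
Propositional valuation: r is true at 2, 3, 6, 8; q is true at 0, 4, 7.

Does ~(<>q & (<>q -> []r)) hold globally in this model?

Let φ = ~(<>q & (<>q -> []r)). Evaluate φ at each world:
  0 (successors ∅): φ is true.
  1 (successors {5, 9}): φ is true.
  2 (successors {6, 8}): φ is true.
  3 (successors {1, 2, 5}): φ is true.
  4 (successors {1, 3, 5, 8}): φ is true.
  5 (successors {4, 5, 6, 8}): φ is true.
  6 (successors {9}): φ is true.
  7 (successors ∅): φ is true.
  8 (successors {3}): φ is true.
  9 (successors {7, 8}): φ is true.
For instance, at 3:
  At 3: <>q & (<>q -> []r) is false, so ~(<>q & (<>q -> []r)) is true.
    At 3: <>q is false, <>q -> []r is true, so <>q & (<>q -> []r) is false.
      At 3: <>q requires q at some successor in {1, 2, 5}.
        At 1: q is false.
        At 2: q is false.
        At 5: q is false.
      So <>q is false at 3.
      At 3: <>q is false, []r is false, so <>q -> []r is true.

Yes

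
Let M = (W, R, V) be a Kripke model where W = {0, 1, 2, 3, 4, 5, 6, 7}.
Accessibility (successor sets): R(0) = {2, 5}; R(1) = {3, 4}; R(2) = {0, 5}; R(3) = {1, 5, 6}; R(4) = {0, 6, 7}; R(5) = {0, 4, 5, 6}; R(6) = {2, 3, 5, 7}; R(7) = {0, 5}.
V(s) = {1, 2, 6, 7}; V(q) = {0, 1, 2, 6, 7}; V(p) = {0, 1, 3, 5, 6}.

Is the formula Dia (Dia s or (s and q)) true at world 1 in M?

Yes

At 1: Dia (Dia s or (s and q)) requires Dia s or (s and q) at some successor in {3, 4}.
  Dia s or (s and q) holds at 3, so Dia (Dia s or (s and q)) is true at 1.
    At 3: Dia s is true, s and q is false, so Dia s or (s and q) is true.
      At 3: Dia s requires s at some successor in {1, 5, 6}.
        s holds at 1, so Dia s is true at 3.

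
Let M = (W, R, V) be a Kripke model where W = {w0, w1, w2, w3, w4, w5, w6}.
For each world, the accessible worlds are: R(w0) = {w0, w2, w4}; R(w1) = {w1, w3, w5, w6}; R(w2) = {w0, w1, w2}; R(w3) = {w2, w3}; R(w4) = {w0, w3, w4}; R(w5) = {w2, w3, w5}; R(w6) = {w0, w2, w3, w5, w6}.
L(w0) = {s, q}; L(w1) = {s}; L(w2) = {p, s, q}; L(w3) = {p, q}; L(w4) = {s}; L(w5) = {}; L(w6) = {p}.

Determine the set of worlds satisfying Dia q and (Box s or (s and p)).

Let φ = Dia q and (Box s or (s and p)). Evaluate φ at each world:
  w0 (successors {w0, w2, w4}): φ is true.
  w1 (successors {w1, w3, w5, w6}): φ is false.
  w2 (successors {w0, w1, w2}): φ is true.
  w3 (successors {w2, w3}): φ is false.
  w4 (successors {w0, w3, w4}): φ is false.
  w5 (successors {w2, w3, w5}): φ is false.
  w6 (successors {w0, w2, w3, w5, w6}): φ is false.
For instance, at w6:
  At w6: Dia q is true, Box s or (s and p) is false, so Dia q and (Box s or (s and p)) is false.
    At w6: Dia q requires q at some successor in {w0, w2, w3, w5, w6}.
      q holds at w0, so Dia q is true at w6.
    At w6: Box s is false, s and p is false, so Box s or (s and p) is false.
      At w6: Box s requires s at every successor {w0, w2, w3, w5, w6}.
        s fails at w3, so Box s is false at w6.
Satisfying worlds: {w0, w2}

w0, w2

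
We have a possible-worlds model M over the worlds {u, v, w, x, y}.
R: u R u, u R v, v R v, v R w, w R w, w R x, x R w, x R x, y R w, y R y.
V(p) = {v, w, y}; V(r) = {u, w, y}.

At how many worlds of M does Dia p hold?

5

Let φ = Dia p. Evaluate φ at each world:
  u (successors {u, v}): φ is true.
  v (successors {v, w}): φ is true.
  w (successors {w, x}): φ is true.
  x (successors {w, x}): φ is true.
  y (successors {w, y}): φ is true.
For instance, at u:
  At u: Dia p requires p at some successor in {u, v}.
    p holds at v, so Dia p is true at u.
Satisfying worlds: {u, v, w, x, y}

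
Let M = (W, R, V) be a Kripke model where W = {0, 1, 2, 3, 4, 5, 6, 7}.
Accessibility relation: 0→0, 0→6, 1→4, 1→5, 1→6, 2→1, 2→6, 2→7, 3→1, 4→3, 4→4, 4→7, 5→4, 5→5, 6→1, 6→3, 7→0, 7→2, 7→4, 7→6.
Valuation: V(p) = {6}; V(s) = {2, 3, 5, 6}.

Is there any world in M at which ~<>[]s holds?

Yes

Recall that []ψ holds at a world iff ψ holds at every accessible world, and <>ψ holds iff ψ holds at some accessible world.
Let φ = ~<>[]s. Evaluate φ at each world:
  0 (successors {0, 6}): φ is true.
  1 (successors {4, 5, 6}): φ is true.
  2 (successors {1, 6, 7}): φ is true.
  3 (successors {1}): φ is true.
  4 (successors {3, 4, 7}): φ is true.
  5 (successors {4, 5}): φ is true.
  6 (successors {1, 3}): φ is true.
  7 (successors {0, 2, 4, 6}): φ is true.
Detail at 0 (witness):
  At 0: <>[]s is false, so ~<>[]s is true.
    At 0: <>[]s requires []s at some successor in {0, 6}.
      At 0: []s is false.
      At 6: []s is false.
    So <>[]s is false at 0.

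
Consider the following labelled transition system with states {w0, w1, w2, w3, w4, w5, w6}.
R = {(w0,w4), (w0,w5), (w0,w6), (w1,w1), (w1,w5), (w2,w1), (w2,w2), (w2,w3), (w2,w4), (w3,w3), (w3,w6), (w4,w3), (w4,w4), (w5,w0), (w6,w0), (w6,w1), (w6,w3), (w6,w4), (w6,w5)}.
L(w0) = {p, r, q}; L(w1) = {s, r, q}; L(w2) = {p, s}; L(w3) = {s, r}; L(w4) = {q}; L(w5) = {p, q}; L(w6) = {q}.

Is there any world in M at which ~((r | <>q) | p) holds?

No

Let φ = ~((r | <>q) | p). Evaluate φ at each world:
  w0 (successors {w4, w5, w6}): φ is false.
  w1 (successors {w1, w5}): φ is false.
  w2 (successors {w1, w2, w3, w4}): φ is false.
  w3 (successors {w3, w6}): φ is false.
  w4 (successors {w3, w4}): φ is false.
  w5 (successors {w0}): φ is false.
  w6 (successors {w0, w1, w3, w4, w5}): φ is false.
For instance, at w0:
  At w0: (r | <>q) | p is true, so ~((r | <>q) | p) is false.
    At w0: r | <>q is true, p is true, so (r | <>q) | p is true.
      At w0: r is true, <>q is true, so r | <>q is true.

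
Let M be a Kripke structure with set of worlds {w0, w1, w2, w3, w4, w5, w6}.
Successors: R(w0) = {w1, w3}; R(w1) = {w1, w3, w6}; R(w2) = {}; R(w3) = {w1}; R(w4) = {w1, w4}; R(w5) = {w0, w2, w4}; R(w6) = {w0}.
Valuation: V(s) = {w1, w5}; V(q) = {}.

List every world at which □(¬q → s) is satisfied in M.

Let φ = □(¬q → s). Evaluate φ at each world:
  w0 (successors {w1, w3}): φ is false.
  w1 (successors {w1, w3, w6}): φ is false.
  w2 (successors ∅): φ is true.
  w3 (successors {w1}): φ is true.
  w4 (successors {w1, w4}): φ is false.
  w5 (successors {w0, w2, w4}): φ is false.
  w6 (successors {w0}): φ is false.
For instance, at w1:
  At w1: □(¬q → s) requires ¬q → s at every successor {w1, w3, w6}.
    ¬q → s fails at w3, so □(¬q → s) is false at w1.
Satisfying worlds: {w2, w3}

w2, w3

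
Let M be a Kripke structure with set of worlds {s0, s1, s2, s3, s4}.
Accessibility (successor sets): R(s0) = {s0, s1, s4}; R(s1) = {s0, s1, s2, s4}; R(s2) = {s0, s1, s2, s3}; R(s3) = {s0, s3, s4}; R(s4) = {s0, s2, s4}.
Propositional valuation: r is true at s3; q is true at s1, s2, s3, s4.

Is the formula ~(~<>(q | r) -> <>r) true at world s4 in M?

No

At s4: ~<>(q | r) -> <>r is true, so ~(~<>(q | r) -> <>r) is false.
  At s4: ~<>(q | r) is false, <>r is false, so ~<>(q | r) -> <>r is true.
    At s4: <>(q | r) is true, so ~<>(q | r) is false.
      At s4: <>(q | r) requires q | r at some successor in {s0, s2, s4}.
        q | r holds at s2, so <>(q | r) is true at s4.
    At s4: <>r requires r at some successor in {s0, s2, s4}.
      At s0: r is false.
      At s2: r is false.
      At s4: r is false.
    So <>r is false at s4.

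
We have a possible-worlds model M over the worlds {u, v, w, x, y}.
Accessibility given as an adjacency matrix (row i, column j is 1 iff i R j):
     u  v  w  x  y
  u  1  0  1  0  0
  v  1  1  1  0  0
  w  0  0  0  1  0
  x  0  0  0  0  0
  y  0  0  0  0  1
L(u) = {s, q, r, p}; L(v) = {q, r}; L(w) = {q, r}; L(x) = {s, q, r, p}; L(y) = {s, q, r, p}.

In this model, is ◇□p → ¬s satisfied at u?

No

At u: ◇□p is true, ¬s is false, so ◇□p → ¬s is false.
  At u: ◇□p requires □p at some successor in {u, w}.
    □p holds at w, so ◇□p is true at u.
      At w: □p requires p at every successor {x}.
        At x: p is true.
      So □p is true at w.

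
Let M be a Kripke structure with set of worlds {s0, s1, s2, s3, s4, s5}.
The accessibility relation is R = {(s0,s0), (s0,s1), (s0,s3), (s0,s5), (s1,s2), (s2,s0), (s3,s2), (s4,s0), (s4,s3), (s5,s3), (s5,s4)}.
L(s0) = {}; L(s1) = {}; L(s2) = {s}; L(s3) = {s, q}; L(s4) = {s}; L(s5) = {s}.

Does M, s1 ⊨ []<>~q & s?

No

At s1: []<>~q is true, s is false, so []<>~q & s is false.
  At s1: []<>~q requires <>~q at every successor {s2}.
      At s2: <>~q requires ~q at some successor in {s0}.
        ~q holds at s0, so <>~q is true at s2.
  So []<>~q is true at s1.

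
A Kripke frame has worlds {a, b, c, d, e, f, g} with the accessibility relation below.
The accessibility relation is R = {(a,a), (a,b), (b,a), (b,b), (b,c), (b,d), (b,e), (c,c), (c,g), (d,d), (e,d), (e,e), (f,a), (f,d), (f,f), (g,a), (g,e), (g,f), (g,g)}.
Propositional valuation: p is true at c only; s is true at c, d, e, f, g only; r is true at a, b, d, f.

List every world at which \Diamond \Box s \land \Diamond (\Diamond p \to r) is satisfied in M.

b, c, d, e, f, g

Recall that \Box ψ holds at a world iff ψ holds at every accessible world, and \Diamond ψ holds iff ψ holds at some accessible world.
Let φ = \Diamond \Box s \land \Diamond (\Diamond p \to r). Evaluate φ at each world:
  a (successors {a, b}): φ is false.
  b (successors {a, b, c, d, e}): φ is true.
  c (successors {c, g}): φ is true.
  d (successors {d}): φ is true.
  e (successors {d, e}): φ is true.
  f (successors {a, d, f}): φ is true.
  g (successors {a, e, f, g}): φ is true.
For instance, at b:
  At b: \Diamond \Box s is true, \Diamond (\Diamond p \to r) is true, so \Diamond \Box s \land \Diamond (\Diamond p \to r) is true.
    At b: \Diamond \Box s requires \Box s at some successor in {a, b, c, d, e}.
      \Box s holds at c, so \Diamond \Box s is true at b.
    At b: \Diamond (\Diamond p \to r) requires \Diamond p \to r at some successor in {a, b, c, d, e}.
      \Diamond p \to r holds at a, so \Diamond (\Diamond p \to r) is true at b.
Satisfying worlds: {b, c, d, e, f, g}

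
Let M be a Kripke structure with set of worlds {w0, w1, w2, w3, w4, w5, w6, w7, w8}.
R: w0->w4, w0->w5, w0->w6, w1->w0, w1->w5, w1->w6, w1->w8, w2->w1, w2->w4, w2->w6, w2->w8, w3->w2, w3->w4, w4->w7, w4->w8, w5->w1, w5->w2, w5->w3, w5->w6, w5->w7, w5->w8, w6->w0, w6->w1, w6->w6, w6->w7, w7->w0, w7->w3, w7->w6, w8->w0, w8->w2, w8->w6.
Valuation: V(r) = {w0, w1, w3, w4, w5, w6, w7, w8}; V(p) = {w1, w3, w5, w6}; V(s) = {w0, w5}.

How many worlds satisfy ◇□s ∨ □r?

6

Recall that □ψ holds at a world iff ψ holds at every accessible world, and ◇ψ holds iff ψ holds at some accessible world.
Let φ = ◇□s ∨ □r. Evaluate φ at each world:
  w0 (successors {w4, w5, w6}): φ is true.
  w1 (successors {w0, w5, w6, w8}): φ is true.
  w2 (successors {w1, w4, w6, w8}): φ is true.
  w3 (successors {w2, w4}): φ is false.
  w4 (successors {w7, w8}): φ is true.
  w5 (successors {w1, w2, w3, w6, w7, w8}): φ is false.
  w6 (successors {w0, w1, w6, w7}): φ is true.
  w7 (successors {w0, w3, w6}): φ is true.
  w8 (successors {w0, w2, w6}): φ is false.
For instance, at w6:
  At w6: ◇□s is false, □r is true, so ◇□s ∨ □r is true.
    At w6: ◇□s requires □s at some successor in {w0, w1, w6, w7}.
      At w0: □s is false.
      At w1: □s is false.
      At w6: □s is false.
      At w7: □s is false.
    So ◇□s is false at w6.
    At w6: □r requires r at every successor {w0, w1, w6, w7}.
      At w0: r is true.
      At w1: r is true.
      At w6: r is true.
      At w7: r is true.
    So □r is true at w6.
Satisfying worlds: {w0, w1, w2, w4, w6, w7}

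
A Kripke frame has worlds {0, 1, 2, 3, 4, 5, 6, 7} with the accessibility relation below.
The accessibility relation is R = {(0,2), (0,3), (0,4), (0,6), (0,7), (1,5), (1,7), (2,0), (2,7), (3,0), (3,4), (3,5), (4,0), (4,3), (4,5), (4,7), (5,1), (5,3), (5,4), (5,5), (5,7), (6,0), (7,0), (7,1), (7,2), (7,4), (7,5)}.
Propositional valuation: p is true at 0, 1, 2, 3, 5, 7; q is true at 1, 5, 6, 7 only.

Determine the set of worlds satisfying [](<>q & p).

Let φ = [](<>q & p). Evaluate φ at each world:
  0 (successors {2, 3, 4, 6, 7}): φ is false.
  1 (successors {5, 7}): φ is true.
  2 (successors {0, 7}): φ is true.
  3 (successors {0, 4, 5}): φ is false.
  4 (successors {0, 3, 5, 7}): φ is true.
  5 (successors {1, 3, 4, 5, 7}): φ is false.
  6 (successors {0}): φ is true.
  7 (successors {0, 1, 2, 4, 5}): φ is false.
For instance, at 4:
  At 4: [](<>q & p) requires <>q & p at every successor {0, 3, 5, 7}.
    At 0: <>q & p is true.
    At 3: <>q & p is true.
    At 5: <>q & p is true.
    At 7: <>q & p is true.
  So [](<>q & p) is true at 4.
Satisfying worlds: {1, 2, 4, 6}

1, 2, 4, 6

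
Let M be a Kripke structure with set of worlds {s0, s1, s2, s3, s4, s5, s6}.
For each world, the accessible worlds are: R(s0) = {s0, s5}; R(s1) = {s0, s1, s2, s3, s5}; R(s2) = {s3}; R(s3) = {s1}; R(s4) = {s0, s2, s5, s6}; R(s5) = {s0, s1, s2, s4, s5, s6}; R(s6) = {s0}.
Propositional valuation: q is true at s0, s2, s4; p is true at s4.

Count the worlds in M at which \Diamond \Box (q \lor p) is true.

2

Recall that \Box ψ holds at a world iff ψ holds at every accessible world, and \Diamond ψ holds iff ψ holds at some accessible world.
Let φ = \Diamond \Box (q \lor p). Evaluate φ at each world:
  s0 (successors {s0, s5}): φ is false.
  s1 (successors {s0, s1, s2, s3, s5}): φ is false.
  s2 (successors {s3}): φ is false.
  s3 (successors {s1}): φ is false.
  s4 (successors {s0, s2, s5, s6}): φ is true.
  s5 (successors {s0, s1, s2, s4, s5, s6}): φ is true.
  s6 (successors {s0}): φ is false.
For instance, at s1:
  At s1: \Diamond \Box (q \lor p) requires \Box (q \lor p) at some successor in {s0, s1, s2, s3, s5}.
    At s0: \Box (q \lor p) is false.
    At s1: \Box (q \lor p) is false.
    At s2: \Box (q \lor p) is false.
    At s3: \Box (q \lor p) is false.
    At s5: \Box (q \lor p) is false.
  So \Diamond \Box (q \lor p) is false at s1.
Satisfying worlds: {s4, s5}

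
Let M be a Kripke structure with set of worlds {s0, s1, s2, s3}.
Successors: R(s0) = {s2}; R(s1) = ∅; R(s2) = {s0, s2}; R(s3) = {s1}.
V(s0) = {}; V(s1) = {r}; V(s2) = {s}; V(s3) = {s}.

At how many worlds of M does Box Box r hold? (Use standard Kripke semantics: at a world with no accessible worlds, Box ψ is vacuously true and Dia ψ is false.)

Let φ = Box Box r. Evaluate φ at each world:
  s0 (successors {s2}): φ is false.
  s1 (successors ∅): φ is true.
  s2 (successors {s0, s2}): φ is false.
  s3 (successors {s1}): φ is true.
For instance, at s2:
  At s2: Box Box r requires Box r at every successor {s0, s2}.
    Box r fails at s0, so Box Box r is false at s2.
      At s0: Box r requires r at every successor {s2}.
        r fails at s2, so Box r is false at s0.
Satisfying worlds: {s1, s3}

2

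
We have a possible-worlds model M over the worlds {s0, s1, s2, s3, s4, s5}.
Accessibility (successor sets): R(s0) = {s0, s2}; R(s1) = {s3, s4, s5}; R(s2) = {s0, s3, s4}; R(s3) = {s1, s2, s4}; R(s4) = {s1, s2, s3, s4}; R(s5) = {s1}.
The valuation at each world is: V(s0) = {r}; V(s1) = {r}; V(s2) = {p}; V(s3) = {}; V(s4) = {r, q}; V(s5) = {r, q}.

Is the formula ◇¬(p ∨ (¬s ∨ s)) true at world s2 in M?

No

Recall that ◇ψ holds at a world iff ψ holds at some accessible world.
At s2: ◇¬(p ∨ (¬s ∨ s)) requires ¬(p ∨ (¬s ∨ s)) at some successor in {s0, s3, s4}.
  At s0: ¬(p ∨ (¬s ∨ s)) is false.
  At s3: ¬(p ∨ (¬s ∨ s)) is false.
  At s4: ¬(p ∨ (¬s ∨ s)) is false.
So ◇¬(p ∨ (¬s ∨ s)) is false at s2.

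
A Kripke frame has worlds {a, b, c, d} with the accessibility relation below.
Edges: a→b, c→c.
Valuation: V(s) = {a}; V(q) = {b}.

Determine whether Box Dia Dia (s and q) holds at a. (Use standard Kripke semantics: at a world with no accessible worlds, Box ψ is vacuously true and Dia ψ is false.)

Recall that Box ψ holds at a world iff ψ holds at every accessible world, and Dia ψ holds iff ψ holds at some accessible world.
At a: Box Dia Dia (s and q) requires Dia Dia (s and q) at every successor {b}.
  Dia Dia (s and q) fails at b, so Box Dia Dia (s and q) is false at a.
    At b: no accessible worlds, so Dia Dia (s and q) is false.

No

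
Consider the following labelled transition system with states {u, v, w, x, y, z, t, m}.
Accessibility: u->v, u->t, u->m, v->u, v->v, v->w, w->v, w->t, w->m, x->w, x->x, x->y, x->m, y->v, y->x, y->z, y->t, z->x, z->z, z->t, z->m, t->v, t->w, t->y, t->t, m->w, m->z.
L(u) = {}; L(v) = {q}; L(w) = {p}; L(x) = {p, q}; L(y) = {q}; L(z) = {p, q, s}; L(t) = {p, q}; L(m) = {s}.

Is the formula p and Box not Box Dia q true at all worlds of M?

Let φ = p and Box not Box Dia q. Evaluate φ at each world:
  u (successors {v, t, m}): φ is false.
  v (successors {u, v, w}): φ is false.
  w (successors {v, t, m}): φ is false.
  x (successors {w, x, y, m}): φ is false.
  y (successors {v, x, z, t}): φ is false.
  z (successors {x, z, t, m}): φ is false.
  t (successors {v, w, y, t}): φ is false.
  m (successors {w, z}): φ is false.
Detail at u (counterexample):
  At u: p is false, Box not Box Dia q is false, so p and Box not Box Dia q is false.
    At u: Box not Box Dia q requires not Box Dia q at every successor {v, t, m}.
      not Box Dia q fails at v, so Box not Box Dia q is false at u.

No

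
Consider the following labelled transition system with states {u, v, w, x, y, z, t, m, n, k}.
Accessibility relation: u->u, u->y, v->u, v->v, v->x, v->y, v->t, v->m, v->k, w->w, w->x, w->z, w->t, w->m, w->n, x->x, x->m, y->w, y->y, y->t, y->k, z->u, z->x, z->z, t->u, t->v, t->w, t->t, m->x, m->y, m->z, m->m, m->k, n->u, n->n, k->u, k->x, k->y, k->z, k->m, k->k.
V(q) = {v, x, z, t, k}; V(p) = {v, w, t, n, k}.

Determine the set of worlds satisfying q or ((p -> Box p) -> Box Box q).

v, w, x, z, t, n, k

Let φ = q or ((p -> Box p) -> Box Box q). Evaluate φ at each world:
  u (successors {u, y}): φ is false.
  v (successors {u, v, x, y, t, m, k}): φ is true.
  w (successors {w, x, z, t, m, n}): φ is true.
  x (successors {x, m}): φ is true.
  y (successors {w, y, t, k}): φ is false.
  z (successors {u, x, z}): φ is true.
  t (successors {u, v, w, t}): φ is true.
  m (successors {x, y, z, m, k}): φ is false.
  n (successors {u, n}): φ is true.
  k (successors {u, x, y, z, m, k}): φ is true.
For instance, at m:
  At m: q is false, (p -> Box p) -> Box Box q is false, so q or ((p -> Box p) -> Box Box q) is false.
    At m: p -> Box p is true, Box Box q is false, so (p -> Box p) -> Box Box q is false.
      At m: p is false, Box p is false, so p -> Box p is true.
      At m: Box Box q requires Box q at every successor {x, y, z, m, k}.
        Box q fails at x, so Box Box q is false at m.
Satisfying worlds: {v, w, x, z, t, n, k}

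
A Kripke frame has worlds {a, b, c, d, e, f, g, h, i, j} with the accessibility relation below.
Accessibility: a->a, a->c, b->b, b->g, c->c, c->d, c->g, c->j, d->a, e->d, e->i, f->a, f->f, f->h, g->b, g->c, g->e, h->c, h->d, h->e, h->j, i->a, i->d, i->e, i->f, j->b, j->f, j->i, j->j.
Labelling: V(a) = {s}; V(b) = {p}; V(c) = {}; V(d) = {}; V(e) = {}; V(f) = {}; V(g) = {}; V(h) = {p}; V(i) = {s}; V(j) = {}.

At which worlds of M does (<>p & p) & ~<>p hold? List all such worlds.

Let φ = (<>p & p) & ~<>p. Evaluate φ at each world:
  a (successors {a, c}): φ is false.
  b (successors {b, g}): φ is false.
  c (successors {c, d, g, j}): φ is false.
  d (successors {a}): φ is false.
  e (successors {d, i}): φ is false.
  f (successors {a, f, h}): φ is false.
  g (successors {b, c, e}): φ is false.
  h (successors {c, d, e, j}): φ is false.
  i (successors {a, d, e, f}): φ is false.
  j (successors {b, f, i, j}): φ is false.
For instance, at c:
  At c: <>p & p is false, ~<>p is true, so (<>p & p) & ~<>p is false.
    At c: <>p is false, p is false, so <>p & p is false.
      At c: <>p requires p at some successor in {c, d, g, j}.
        At c: p is false.
        At d: p is false.
        At g: p is false.
        At j: p is false.
      So <>p is false at c.
    At c: <>p is false, so ~<>p is true.
      At c: <>p requires p at some successor in {c, d, g, j}.
        At c: p is false.
        At d: p is false.
        At g: p is false.
        At j: p is false.
      So <>p is false at c.
Satisfying worlds: none.

none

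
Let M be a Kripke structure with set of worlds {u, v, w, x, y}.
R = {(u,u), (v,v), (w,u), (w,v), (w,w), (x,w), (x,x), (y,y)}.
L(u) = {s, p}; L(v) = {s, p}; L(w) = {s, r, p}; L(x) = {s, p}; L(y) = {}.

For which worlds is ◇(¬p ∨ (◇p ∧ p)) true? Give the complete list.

Let φ = ◇(¬p ∨ (◇p ∧ p)). Evaluate φ at each world:
  u (successors {u}): φ is true.
  v (successors {v}): φ is true.
  w (successors {u, v, w}): φ is true.
  x (successors {w, x}): φ is true.
  y (successors {y}): φ is true.
For instance, at v:
  At v: ◇(¬p ∨ (◇p ∧ p)) requires ¬p ∨ (◇p ∧ p) at some successor in {v}.
    ¬p ∨ (◇p ∧ p) holds at v, so ◇(¬p ∨ (◇p ∧ p)) is true at v.
      At v: ¬p is false, ◇p ∧ p is true, so ¬p ∨ (◇p ∧ p) is true.
Satisfying worlds: {u, v, w, x, y}

u, v, w, x, y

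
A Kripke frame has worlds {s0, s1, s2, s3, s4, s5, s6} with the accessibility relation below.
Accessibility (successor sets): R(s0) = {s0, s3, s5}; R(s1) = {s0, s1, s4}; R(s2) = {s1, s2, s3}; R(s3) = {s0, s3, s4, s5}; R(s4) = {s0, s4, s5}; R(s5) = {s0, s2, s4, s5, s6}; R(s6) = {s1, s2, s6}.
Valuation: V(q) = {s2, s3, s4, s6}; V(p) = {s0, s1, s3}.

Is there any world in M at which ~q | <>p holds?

Yes

Recall that <>ψ holds at a world iff ψ holds at some accessible world.
Let φ = ~q | <>p. Evaluate φ at each world:
  s0 (successors {s0, s3, s5}): φ is true.
  s1 (successors {s0, s1, s4}): φ is true.
  s2 (successors {s1, s2, s3}): φ is true.
  s3 (successors {s0, s3, s4, s5}): φ is true.
  s4 (successors {s0, s4, s5}): φ is true.
  s5 (successors {s0, s2, s4, s5, s6}): φ is true.
  s6 (successors {s1, s2, s6}): φ is true.
Detail at s0 (witness):
  At s0: ~q is true, <>p is true, so ~q | <>p is true.
    At s0: <>p requires p at some successor in {s0, s3, s5}.
      p holds at s0, so <>p is true at s0.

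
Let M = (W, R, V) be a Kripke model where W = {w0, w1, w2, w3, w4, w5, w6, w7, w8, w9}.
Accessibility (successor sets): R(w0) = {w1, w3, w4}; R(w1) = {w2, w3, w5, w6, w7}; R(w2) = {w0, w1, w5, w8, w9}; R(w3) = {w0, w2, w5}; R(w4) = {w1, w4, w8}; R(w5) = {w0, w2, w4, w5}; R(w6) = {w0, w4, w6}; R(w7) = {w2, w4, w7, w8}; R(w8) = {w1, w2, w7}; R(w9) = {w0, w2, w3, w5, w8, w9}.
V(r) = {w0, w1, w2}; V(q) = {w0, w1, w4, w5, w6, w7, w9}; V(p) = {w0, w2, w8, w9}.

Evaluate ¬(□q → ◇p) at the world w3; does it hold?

At w3: □q → ◇p is true, so ¬(□q → ◇p) is false.
  At w3: □q is false, ◇p is true, so □q → ◇p is true.
    At w3: □q requires q at every successor {w0, w2, w5}.
      q fails at w2, so □q is false at w3.
    At w3: ◇p requires p at some successor in {w0, w2, w5}.
      p holds at w0, so ◇p is true at w3.

No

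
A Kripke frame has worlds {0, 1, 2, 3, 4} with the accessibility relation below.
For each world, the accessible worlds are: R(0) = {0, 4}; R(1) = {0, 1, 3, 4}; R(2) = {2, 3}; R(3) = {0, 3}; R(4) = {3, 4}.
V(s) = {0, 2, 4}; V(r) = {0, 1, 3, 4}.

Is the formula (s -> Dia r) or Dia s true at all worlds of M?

Recall that Dia ψ holds at a world iff ψ holds at some accessible world.
Let φ = (s -> Dia r) or Dia s. Evaluate φ at each world:
  0 (successors {0, 4}): φ is true.
  1 (successors {0, 1, 3, 4}): φ is true.
  2 (successors {2, 3}): φ is true.
  3 (successors {0, 3}): φ is true.
  4 (successors {3, 4}): φ is true.
For instance, at 2:
  At 2: s -> Dia r is true, Dia s is true, so (s -> Dia r) or Dia s is true.
    At 2: s is true, Dia r is true, so s -> Dia r is true.
      At 2: Dia r requires r at some successor in {2, 3}.
        r holds at 3, so Dia r is true at 2.
    At 2: Dia s requires s at some successor in {2, 3}.
      s holds at 2, so Dia s is true at 2.

Yes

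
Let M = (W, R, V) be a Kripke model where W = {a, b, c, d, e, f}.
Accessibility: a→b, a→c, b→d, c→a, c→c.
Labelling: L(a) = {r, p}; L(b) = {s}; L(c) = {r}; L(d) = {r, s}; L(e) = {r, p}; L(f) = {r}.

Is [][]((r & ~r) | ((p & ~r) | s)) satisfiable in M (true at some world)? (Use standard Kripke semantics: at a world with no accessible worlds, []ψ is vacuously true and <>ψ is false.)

Let φ = [][]((r & ~r) | ((p & ~r) | s)). Evaluate φ at each world:
  a (successors {b, c}): φ is false.
  b (successors {d}): φ is true.
  c (successors {a, c}): φ is false.
  d (successors ∅): φ is true.
  e (successors ∅): φ is true.
  f (successors ∅): φ is true.
Detail at b (witness):
  At b: [][]((r & ~r) | ((p & ~r) | s)) requires []((r & ~r) | ((p & ~r) | s)) at every successor {d}.
      At d: no accessible worlds, so []((r & ~r) | ((p & ~r) | s)) holds vacuously.
  So [][]((r & ~r) | ((p & ~r) | s)) is true at b.

Yes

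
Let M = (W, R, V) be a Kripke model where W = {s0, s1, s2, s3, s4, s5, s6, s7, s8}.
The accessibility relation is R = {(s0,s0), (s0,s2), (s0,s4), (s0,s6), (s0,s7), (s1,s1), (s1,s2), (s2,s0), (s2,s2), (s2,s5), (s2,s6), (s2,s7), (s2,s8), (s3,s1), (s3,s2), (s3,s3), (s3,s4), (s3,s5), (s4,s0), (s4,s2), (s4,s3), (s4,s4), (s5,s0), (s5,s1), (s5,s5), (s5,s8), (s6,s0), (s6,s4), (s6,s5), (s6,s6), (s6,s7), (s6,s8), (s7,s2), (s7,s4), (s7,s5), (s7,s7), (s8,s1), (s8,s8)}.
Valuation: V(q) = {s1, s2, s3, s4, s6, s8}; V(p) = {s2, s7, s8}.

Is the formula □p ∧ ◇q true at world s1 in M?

Recall that □ψ holds at a world iff ψ holds at every accessible world, and ◇ψ holds iff ψ holds at some accessible world.
At s1: □p is false, ◇q is true, so □p ∧ ◇q is false.
  At s1: □p requires p at every successor {s1, s2}.
    p fails at s1, so □p is false at s1.
  At s1: ◇q requires q at some successor in {s1, s2}.
    q holds at s1, so ◇q is true at s1.

No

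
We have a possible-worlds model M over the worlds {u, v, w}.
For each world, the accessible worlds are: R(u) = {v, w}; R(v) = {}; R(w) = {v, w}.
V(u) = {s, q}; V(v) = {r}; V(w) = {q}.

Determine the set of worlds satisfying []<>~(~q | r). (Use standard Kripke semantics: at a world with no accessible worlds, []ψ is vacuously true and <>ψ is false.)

v

Let φ = []<>~(~q | r). Evaluate φ at each world:
  u (successors {v, w}): φ is false.
  v (successors ∅): φ is true.
  w (successors {v, w}): φ is false.
For instance, at w:
  At w: []<>~(~q | r) requires <>~(~q | r) at every successor {v, w}.
    <>~(~q | r) fails at v, so []<>~(~q | r) is false at w.
      At v: no accessible worlds, so <>~(~q | r) is false.
Satisfying worlds: {v}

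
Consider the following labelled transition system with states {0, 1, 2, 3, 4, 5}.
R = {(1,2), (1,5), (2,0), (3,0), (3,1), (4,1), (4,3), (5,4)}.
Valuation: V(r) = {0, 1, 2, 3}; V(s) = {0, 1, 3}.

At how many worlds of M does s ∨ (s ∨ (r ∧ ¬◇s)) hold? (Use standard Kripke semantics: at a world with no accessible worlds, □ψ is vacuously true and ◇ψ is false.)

Let φ = s ∨ (s ∨ (r ∧ ¬◇s)). Evaluate φ at each world:
  0 (successors ∅): φ is true.
  1 (successors {2, 5}): φ is true.
  2 (successors {0}): φ is false.
  3 (successors {0, 1}): φ is true.
  4 (successors {1, 3}): φ is false.
  5 (successors {4}): φ is false.
For instance, at 4:
  At 4: s is false, s ∨ (r ∧ ¬◇s) is false, so s ∨ (s ∨ (r ∧ ¬◇s)) is false.
    At 4: s is false, r ∧ ¬◇s is false, so s ∨ (r ∧ ¬◇s) is false.
      At 4: r is false, ¬◇s is false, so r ∧ ¬◇s is false.
Satisfying worlds: {0, 1, 3}

3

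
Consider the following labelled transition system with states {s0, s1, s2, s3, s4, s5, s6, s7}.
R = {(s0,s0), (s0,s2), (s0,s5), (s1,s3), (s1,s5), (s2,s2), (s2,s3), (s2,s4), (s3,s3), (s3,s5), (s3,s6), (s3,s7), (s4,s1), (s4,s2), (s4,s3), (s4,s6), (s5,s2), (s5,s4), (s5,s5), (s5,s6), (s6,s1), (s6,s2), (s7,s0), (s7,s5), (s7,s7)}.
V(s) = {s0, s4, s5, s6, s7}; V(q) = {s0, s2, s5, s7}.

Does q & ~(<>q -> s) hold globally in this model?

Recall that <>ψ holds at a world iff ψ holds at some accessible world.
Let φ = q & ~(<>q -> s). Evaluate φ at each world:
  s0 (successors {s0, s2, s5}): φ is false.
  s1 (successors {s3, s5}): φ is false.
  s2 (successors {s2, s3, s4}): φ is true.
  s3 (successors {s3, s5, s6, s7}): φ is false.
  s4 (successors {s1, s2, s3, s6}): φ is false.
  s5 (successors {s2, s4, s5, s6}): φ is false.
  s6 (successors {s1, s2}): φ is false.
  s7 (successors {s0, s5, s7}): φ is false.
Detail at s0 (counterexample):
  At s0: q is true, ~(<>q -> s) is false, so q & ~(<>q -> s) is false.
    At s0: <>q -> s is true, so ~(<>q -> s) is false.
      At s0: <>q is true, s is true, so <>q -> s is true.

No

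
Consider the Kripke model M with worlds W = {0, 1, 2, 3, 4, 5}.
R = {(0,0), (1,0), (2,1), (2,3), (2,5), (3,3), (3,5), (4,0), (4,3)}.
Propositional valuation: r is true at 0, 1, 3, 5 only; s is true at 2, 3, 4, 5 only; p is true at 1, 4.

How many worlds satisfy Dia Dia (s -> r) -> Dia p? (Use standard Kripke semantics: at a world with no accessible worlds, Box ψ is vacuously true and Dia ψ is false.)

Let φ = Dia Dia (s -> r) -> Dia p. Evaluate φ at each world:
  0 (successors {0}): φ is false.
  1 (successors {0}): φ is false.
  2 (successors {1, 3, 5}): φ is true.
  3 (successors {3, 5}): φ is false.
  4 (successors {0, 3}): φ is false.
  5 (successors ∅): φ is true.
For instance, at 0:
  At 0: Dia Dia (s -> r) is true, Dia p is false, so Dia Dia (s -> r) -> Dia p is false.
    At 0: Dia Dia (s -> r) requires Dia (s -> r) at some successor in {0}.
      Dia (s -> r) holds at 0, so Dia Dia (s -> r) is true at 0.
    At 0: Dia p requires p at some successor in {0}.
      At 0: p is false.
    So Dia p is false at 0.
Satisfying worlds: {2, 5}

2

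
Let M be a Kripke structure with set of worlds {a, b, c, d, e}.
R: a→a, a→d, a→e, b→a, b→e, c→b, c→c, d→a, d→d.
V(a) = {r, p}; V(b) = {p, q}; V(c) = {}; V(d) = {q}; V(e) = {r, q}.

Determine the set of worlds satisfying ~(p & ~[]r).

Let φ = ~(p & ~[]r). Evaluate φ at each world:
  a (successors {a, d, e}): φ is false.
  b (successors {a, e}): φ is true.
  c (successors {b, c}): φ is true.
  d (successors {a, d}): φ is true.
  e (successors ∅): φ is true.
For instance, at c:
  At c: p & ~[]r is false, so ~(p & ~[]r) is true.
    At c: p is false, ~[]r is true, so p & ~[]r is false.
      At c: []r is false, so ~[]r is true.
Satisfying worlds: {b, c, d, e}

b, c, d, e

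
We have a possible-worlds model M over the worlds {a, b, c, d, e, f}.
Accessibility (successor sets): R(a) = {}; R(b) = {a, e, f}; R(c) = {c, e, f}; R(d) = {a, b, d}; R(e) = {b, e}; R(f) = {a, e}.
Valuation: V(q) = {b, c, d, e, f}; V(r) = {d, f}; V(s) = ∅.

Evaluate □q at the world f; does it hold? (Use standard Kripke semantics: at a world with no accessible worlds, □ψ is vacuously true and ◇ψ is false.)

Recall that □ψ holds at a world iff ψ holds at every accessible world, and ◇ψ holds iff ψ holds at some accessible world.
At f: □q requires q at every successor {a, e}.
  q fails at a, so □q is false at f.

No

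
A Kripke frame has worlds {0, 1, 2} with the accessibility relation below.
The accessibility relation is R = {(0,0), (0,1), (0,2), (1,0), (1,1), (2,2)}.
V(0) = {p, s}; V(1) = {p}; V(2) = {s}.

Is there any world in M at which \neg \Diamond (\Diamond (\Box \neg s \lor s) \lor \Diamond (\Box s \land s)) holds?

No

Let φ = \neg \Diamond (\Diamond (\Box \neg s \lor s) \lor \Diamond (\Box s \land s)). Evaluate φ at each world:
  0 (successors {0, 1, 2}): φ is false.
  1 (successors {0, 1}): φ is false.
  2 (successors {2}): φ is false.
For instance, at 0:
  At 0: \Diamond (\Diamond (\Box \neg s \lor s) \lor \Diamond (\Box s \land s)) is true, so \neg \Diamond (\Diamond (\Box \neg s \lor s) \lor \Diamond (\Box s \land s)) is false.
    At 0: \Diamond (\Diamond (\Box \neg s \lor s) \lor \Diamond (\Box s \land s)) requires \Diamond (\Box \neg s \lor s) \lor \Diamond (\Box s \land s) at some successor in {0, 1, 2}.
      \Diamond (\Box \neg s \lor s) \lor \Diamond (\Box s \land s) holds at 0, so \Diamond (\Diamond (\Box \neg s \lor s) \lor \Diamond (\Box s \land s)) is true at 0.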